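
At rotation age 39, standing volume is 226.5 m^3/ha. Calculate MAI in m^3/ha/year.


Formula: MAI = Total Volume / Stand Age
MAI = 226.5 m^3/ha / 39 years
MAI = 5.81 m^3/ha/year

5.81


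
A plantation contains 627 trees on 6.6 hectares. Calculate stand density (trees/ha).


Formula: Stand Density = N_trees / Area_ha
Density = 627 trees / 6.6 ha
Density = 95 trees/ha

95


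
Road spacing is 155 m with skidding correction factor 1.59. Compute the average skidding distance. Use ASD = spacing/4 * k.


Formula: ASD = (spacing / 4) * correction
Uncorrected distance = spacing / 4 = 155 / 4 = 38.75 m
ASD = 38.75 * 1.59 = 62 m

62


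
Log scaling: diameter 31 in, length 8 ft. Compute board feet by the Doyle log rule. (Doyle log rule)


Doyle: BF = (D - 4)^2 * L / 16
Adjusted diameter = 31 - 4 = 27 in
(D-4)^2 = 27^2 = 729
BF = 729 * 8 / 16 = 365 BF

365


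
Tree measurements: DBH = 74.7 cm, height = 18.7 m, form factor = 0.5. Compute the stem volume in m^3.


Formula: V = pi * (DBH/200)^2 * H * ff
Radius = DBH/200 = 74.7/200 = 0.3735 m
Radius^2 = 0.3735^2 = 0.13950225 m^2
V = pi * 0.13950225 * 18.7 * 0.5
V = 4.098 m^3

4.098


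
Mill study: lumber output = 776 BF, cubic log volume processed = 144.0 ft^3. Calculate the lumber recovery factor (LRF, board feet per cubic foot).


Formula: LRF = Lumber Output (BF) / Log Input (ft^3)
LRF = 776 BF / 144.0 ft^3
LRF = 5.39 BF/ft^3

5.39


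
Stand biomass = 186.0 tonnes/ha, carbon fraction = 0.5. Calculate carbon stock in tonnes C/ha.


Formula: Carbon Stock = Biomass * Carbon Fraction
C = 186.0 t/ha * 0.5
C = 93.0 t C/ha

93.0


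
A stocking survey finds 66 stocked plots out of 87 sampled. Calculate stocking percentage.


Formula: Stocking % = stocked plots / total plots * 100
Stocking = 66 / 87 * 100
Stocking = 0.7586 * 100 = 75.9%

75.9


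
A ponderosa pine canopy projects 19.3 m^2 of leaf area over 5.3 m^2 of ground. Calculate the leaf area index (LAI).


Formula: LAI = total leaf area / ground area  (dimensionless)
LAI = 19.3 m^2 / 5.3 m^2
LAI = 3.64

3.64


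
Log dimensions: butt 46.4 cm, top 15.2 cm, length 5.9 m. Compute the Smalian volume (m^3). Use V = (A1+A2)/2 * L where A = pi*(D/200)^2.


Smalian: V = (A1 + A2)/2 * L,  A = pi*(D/200)^2
A1 = pi*(46.4/200)^2 = 0.169093 m^2
A2 = pi*(15.2/200)^2 = 0.018146 m^2
V = (0.169093+0.018146)/2*5.9 = 0.5524 m^3

0.5524


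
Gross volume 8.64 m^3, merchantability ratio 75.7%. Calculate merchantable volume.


Formula: MV = V_total * (merchantable_pct / 100)
Merchantable fraction = 75.7% / 100 = 0.757
MV = 8.64 m^3 * 0.757 = 6.54 m^3

6.54


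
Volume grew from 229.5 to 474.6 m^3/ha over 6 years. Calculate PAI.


Formula: PAI = (V_T2 - V_T1) / (T2 - T1)
Volume increment = 474.6 - 229.5 = 245.1 m^3/ha
PAI = 245.1 / 6 = 40.85 m^3/ha/year

40.85


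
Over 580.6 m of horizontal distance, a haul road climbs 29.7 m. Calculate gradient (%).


Formula: Gradient = rise / run * 100
Gradient = 29.7 / 580.6 * 100 = 5.1%

5.1


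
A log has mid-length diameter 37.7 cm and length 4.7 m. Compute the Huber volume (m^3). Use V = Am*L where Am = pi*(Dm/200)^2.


Huber: V = Am * L,  Am = pi*(Dm/200)^2
Am = pi*(37.7/200)^2 = 0.111628 m^2
V = 0.111628*4.7 = 0.5247 m^3

0.5247


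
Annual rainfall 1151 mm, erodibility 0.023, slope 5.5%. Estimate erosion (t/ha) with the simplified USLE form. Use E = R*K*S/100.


Formula: E = R * K * S / 100  (simplified USLE)
R * K = 1151 * 0.023 = 26.473
E = 26.473 * 5.5 / 100 = 1.46 t/ha

1.46


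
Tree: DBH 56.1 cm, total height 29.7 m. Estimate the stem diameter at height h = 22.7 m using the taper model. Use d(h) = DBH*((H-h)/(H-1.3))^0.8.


Taper: d(h) = DBH * ((H - h) / (H - 1.3))^0.8
Numerator = H - h = 29.7 - 22.7 = 7.0 m
Denominator = H - 1.3 = 29.7 - 1.3 = 28.4 m
Ratio = 7.0 / 28.4 = 0.24648
d = 56.1 * 0.24648^0.8 = 18.3 cm

18.3


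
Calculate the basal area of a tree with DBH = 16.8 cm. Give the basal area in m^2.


Formula: BA = pi * (DBH/2)^2 / 10000  (cm^2 to m^2)
Radius = DBH/2 = 16.8/2 = 8.4 cm
BA = pi * 8.4^2 / 10000
   = 221.6708 cm^2 / 10000
   = 0.0222 m^2

0.0222


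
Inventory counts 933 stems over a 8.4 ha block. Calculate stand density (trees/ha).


Formula: Stand Density = N_trees / Area_ha
Density = 933 trees / 8.4 ha
Density = 111 trees/ha

111


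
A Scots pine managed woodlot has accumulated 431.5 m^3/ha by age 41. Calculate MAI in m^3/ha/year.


Formula: MAI = Total Volume / Stand Age
MAI = 431.5 m^3/ha / 41 years
MAI = 10.52 m^3/ha/year

10.52


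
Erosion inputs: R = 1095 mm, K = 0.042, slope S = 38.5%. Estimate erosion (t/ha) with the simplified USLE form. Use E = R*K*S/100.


Formula: E = R * K * S / 100  (simplified USLE)
R * K = 1095 * 0.042 = 45.99
E = 45.99 * 38.5 / 100 = 17.71 t/ha

17.71


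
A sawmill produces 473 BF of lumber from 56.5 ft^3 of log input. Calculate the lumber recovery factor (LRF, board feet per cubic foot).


Formula: LRF = Lumber Output (BF) / Log Input (ft^3)
LRF = 473 BF / 56.5 ft^3
LRF = 8.37 BF/ft^3

8.37


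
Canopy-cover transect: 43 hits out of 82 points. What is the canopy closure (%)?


Formula: Canopy closure = covered points / total points * 100
Closure = 43 / 82 * 100
Closure = 0.5244 * 100 = 52.4%

52.4


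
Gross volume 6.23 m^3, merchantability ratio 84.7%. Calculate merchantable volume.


Formula: MV = V_total * (merchantable_pct / 100)
Merchantable fraction = 84.7% / 100 = 0.847
MV = 6.23 m^3 * 0.847 = 5.277 m^3

5.277


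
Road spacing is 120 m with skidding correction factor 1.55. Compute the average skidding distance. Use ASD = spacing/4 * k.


Formula: ASD = (spacing / 4) * correction
Uncorrected distance = spacing / 4 = 120 / 4 = 30 m
ASD = 30 * 1.55 = 47 m

47


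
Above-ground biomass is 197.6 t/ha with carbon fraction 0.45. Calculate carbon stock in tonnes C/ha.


Formula: Carbon Stock = Biomass * Carbon Fraction
C = 197.6 t/ha * 0.45
C = 88.9 t C/ha

88.9


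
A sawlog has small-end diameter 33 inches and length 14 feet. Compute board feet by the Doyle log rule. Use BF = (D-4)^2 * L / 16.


Doyle: BF = (D - 4)^2 * L / 16
Adjusted diameter = 33 - 4 = 29 in
(D-4)^2 = 29^2 = 841
BF = 841 * 14 / 16 = 736 BF

736


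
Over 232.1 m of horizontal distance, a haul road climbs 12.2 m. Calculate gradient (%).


Formula: Gradient = rise / run * 100
Gradient = 12.2 / 232.1 * 100 = 5.3%

5.3


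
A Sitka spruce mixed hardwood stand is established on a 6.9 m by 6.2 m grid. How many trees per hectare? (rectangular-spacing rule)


Formula: TPH = 10000 m^2/ha / (spacing_x * spacing_y)
Area per tree = 6.9 m * 6.2 m = 42.78 m^2
TPH = 10000 / 42.78 = 234 trees/ha

234


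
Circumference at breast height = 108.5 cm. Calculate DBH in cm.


Formula: DBH = C / pi
DBH = 108.5 / pi
pi = 3.14159...
DBH = 34.5 cm

34.5


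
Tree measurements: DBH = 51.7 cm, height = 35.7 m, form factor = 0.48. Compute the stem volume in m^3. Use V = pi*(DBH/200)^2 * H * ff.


Formula: V = pi * (DBH/200)^2 * H * ff
Radius = DBH/200 = 51.7/200 = 0.2585 m
Radius^2 = 0.2585^2 = 0.06682225 m^2
V = pi * 0.06682225 * 35.7 * 0.48
V = 3.597 m^3

3.597


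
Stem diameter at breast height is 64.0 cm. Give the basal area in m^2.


Formula: BA = pi * (DBH/2)^2 / 10000  (cm^2 to m^2)
Radius = DBH/2 = 64.0/2 = 32.0 cm
BA = pi * 32.0^2 / 10000
   = 3216.9909 cm^2 / 10000
   = 0.3217 m^2

0.3217


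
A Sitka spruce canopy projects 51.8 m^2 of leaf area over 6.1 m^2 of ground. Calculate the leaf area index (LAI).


Formula: LAI = total leaf area / ground area  (dimensionless)
LAI = 51.8 m^2 / 6.1 m^2
LAI = 8.49

8.49


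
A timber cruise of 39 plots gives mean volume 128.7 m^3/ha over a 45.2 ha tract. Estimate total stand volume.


Formula: Total Volume = Mean Volume per ha * Total Area
Total Volume = 128.7 m^3/ha * 45.2 ha
Total Volume = 5817 m^3

5817


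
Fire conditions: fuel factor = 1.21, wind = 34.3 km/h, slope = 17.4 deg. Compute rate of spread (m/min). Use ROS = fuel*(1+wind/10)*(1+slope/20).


Formula: ROS = fuel * (1 + wind/10) * (1 + slope/20)
Wind factor = 1 + 34.3/10 = 4.43
Slope factor = 1 + 17.4/20 = 1.87
ROS = 1.21 * 4.43 * 1.87 = 10.02 m/min

10.02


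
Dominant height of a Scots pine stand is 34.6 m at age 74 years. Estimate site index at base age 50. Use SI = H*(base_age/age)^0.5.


Formula: SI = H_dom * (base_age / age)^0.5
Age ratio = 50 / 74 = 0.67568
sqrt(age_ratio) = 0.82199
SI = 34.6 * 0.82199 = 28.4 m

28.4


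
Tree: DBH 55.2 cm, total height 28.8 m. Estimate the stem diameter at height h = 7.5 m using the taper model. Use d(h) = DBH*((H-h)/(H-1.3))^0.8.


Taper: d(h) = DBH * ((H - h) / (H - 1.3))^0.8
Numerator = H - h = 28.8 - 7.5 = 21.3 m
Denominator = H - 1.3 = 28.8 - 1.3 = 27.5 m
Ratio = 21.3 / 27.5 = 0.77455
d = 55.2 * 0.77455^0.8 = 45.0 cm

45.0


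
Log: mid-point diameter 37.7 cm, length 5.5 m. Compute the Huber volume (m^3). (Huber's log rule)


Huber: V = Am * L,  Am = pi*(Dm/200)^2
Am = pi*(37.7/200)^2 = 0.111628 m^2
V = 0.111628*5.5 = 0.614 m^3

0.614


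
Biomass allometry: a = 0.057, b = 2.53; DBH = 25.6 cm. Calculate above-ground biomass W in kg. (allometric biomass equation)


Formula: W = a * DBH^b  (allometric power law)
DBH^b = 25.6^2.53 = 3654.6611
W = 0.057 * 3654.6611 = 208.3 kg

208.3


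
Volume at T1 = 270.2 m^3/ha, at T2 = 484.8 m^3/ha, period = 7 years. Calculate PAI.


Formula: PAI = (V_T2 - V_T1) / (T2 - T1)
Volume increment = 484.8 - 270.2 = 214.6 m^3/ha
PAI = 214.6 / 7 = 30.66 m^3/ha/year

30.66


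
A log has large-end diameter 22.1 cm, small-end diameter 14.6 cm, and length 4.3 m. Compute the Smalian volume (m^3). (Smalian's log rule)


Smalian: V = (A1 + A2)/2 * L,  A = pi*(D/200)^2
A1 = pi*(22.1/200)^2 = 0.03836 m^2
A2 = pi*(14.6/200)^2 = 0.016742 m^2
V = (0.03836+0.016742)/2*4.3 = 0.1185 m^3

0.1185


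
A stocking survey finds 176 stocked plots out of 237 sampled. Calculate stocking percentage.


Formula: Stocking % = stocked plots / total plots * 100
Stocking = 176 / 237 * 100
Stocking = 0.7426 * 100 = 74.3%

74.3


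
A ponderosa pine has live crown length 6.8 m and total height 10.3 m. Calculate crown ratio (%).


Formula: Crown Ratio = (Crown Length / Total Height) * 100
CR = (6.8 m / 10.3 m) * 100
CR = 0.6602 * 100 = 66.0%

66.0


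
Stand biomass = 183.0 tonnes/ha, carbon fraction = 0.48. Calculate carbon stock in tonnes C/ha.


Formula: Carbon Stock = Biomass * Carbon Fraction
C = 183.0 t/ha * 0.48
C = 87.8 t C/ha

87.8


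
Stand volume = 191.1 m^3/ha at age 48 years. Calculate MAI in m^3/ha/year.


Formula: MAI = Total Volume / Stand Age
MAI = 191.1 m^3/ha / 48 years
MAI = 3.98 m^3/ha/year

3.98


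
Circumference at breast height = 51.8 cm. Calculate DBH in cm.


Formula: DBH = C / pi
DBH = 51.8 / pi
pi = 3.14159...
DBH = 16.5 cm

16.5


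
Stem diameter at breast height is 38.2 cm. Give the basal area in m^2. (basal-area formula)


Formula: BA = pi * (DBH/2)^2 / 10000  (cm^2 to m^2)
Radius = DBH/2 = 38.2/2 = 19.1 cm
BA = pi * 19.1^2 / 10000
   = 1146.0844 cm^2 / 10000
   = 0.1146 m^2

0.1146


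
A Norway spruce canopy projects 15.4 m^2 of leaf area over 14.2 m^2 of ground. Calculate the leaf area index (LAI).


Formula: LAI = total leaf area / ground area  (dimensionless)
LAI = 15.4 m^2 / 14.2 m^2
LAI = 1.08

1.08


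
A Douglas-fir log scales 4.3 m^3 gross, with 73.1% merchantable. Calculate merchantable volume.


Formula: MV = V_total * (merchantable_pct / 100)
Merchantable fraction = 73.1% / 100 = 0.731
MV = 4.3 m^3 * 0.731 = 3.143 m^3

3.143


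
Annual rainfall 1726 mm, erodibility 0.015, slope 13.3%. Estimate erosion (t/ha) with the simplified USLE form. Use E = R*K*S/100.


Formula: E = R * K * S / 100  (simplified USLE)
R * K = 1726 * 0.015 = 25.89
E = 25.89 * 13.3 / 100 = 3.44 t/ha

3.44


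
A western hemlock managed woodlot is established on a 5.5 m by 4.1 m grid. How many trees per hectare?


Formula: TPH = 10000 m^2/ha / (spacing_x * spacing_y)
Area per tree = 5.5 m * 4.1 m = 22.55 m^2
TPH = 10000 / 22.55 = 443 trees/ha

443


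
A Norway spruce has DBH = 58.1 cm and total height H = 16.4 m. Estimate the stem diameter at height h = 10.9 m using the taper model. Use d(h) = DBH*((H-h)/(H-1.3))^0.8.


Taper: d(h) = DBH * ((H - h) / (H - 1.3))^0.8
Numerator = H - h = 16.4 - 10.9 = 5.5 m
Denominator = H - 1.3 = 16.4 - 1.3 = 15.1 m
Ratio = 5.5 / 15.1 = 0.36424
d = 58.1 * 0.36424^0.8 = 25.9 cm

25.9


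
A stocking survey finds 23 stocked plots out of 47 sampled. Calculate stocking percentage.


Formula: Stocking % = stocked plots / total plots * 100
Stocking = 23 / 47 * 100
Stocking = 0.4894 * 100 = 48.9%

48.9


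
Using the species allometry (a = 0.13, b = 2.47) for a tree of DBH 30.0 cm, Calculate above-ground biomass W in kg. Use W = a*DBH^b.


Formula: W = a * DBH^b  (allometric power law)
DBH^b = 30.0^2.47 = 4451.327
W = 0.13 * 4451.327 = 578.7 kg

578.7


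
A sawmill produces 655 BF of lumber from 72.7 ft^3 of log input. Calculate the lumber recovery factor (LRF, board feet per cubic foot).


Formula: LRF = Lumber Output (BF) / Log Input (ft^3)
LRF = 655 BF / 72.7 ft^3
LRF = 9.01 BF/ft^3

9.01


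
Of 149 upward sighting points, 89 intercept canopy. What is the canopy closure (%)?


Formula: Canopy closure = covered points / total points * 100
Closure = 89 / 149 * 100
Closure = 0.5973 * 100 = 59.7%

59.7


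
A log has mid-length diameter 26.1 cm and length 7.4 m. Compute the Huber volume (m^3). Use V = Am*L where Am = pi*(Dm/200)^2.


Huber: V = Am * L,  Am = pi*(Dm/200)^2
Am = pi*(26.1/200)^2 = 0.053502 m^2
V = 0.053502*7.4 = 0.3959 m^3

0.3959


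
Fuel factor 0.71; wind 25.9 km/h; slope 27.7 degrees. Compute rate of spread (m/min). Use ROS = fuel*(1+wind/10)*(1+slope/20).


Formula: ROS = fuel * (1 + wind/10) * (1 + slope/20)
Wind factor = 1 + 25.9/10 = 3.59
Slope factor = 1 + 27.7/20 = 2.385
ROS = 0.71 * 3.59 * 2.385 = 6.08 m/min

6.08


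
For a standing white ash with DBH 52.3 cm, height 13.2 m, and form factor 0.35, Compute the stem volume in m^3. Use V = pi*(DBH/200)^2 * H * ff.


Formula: V = pi * (DBH/200)^2 * H * ff
Radius = DBH/200 = 52.3/200 = 0.2615 m
Radius^2 = 0.2615^2 = 0.06838225 m^2
V = pi * 0.06838225 * 13.2 * 0.35
V = 0.993 m^3

0.993


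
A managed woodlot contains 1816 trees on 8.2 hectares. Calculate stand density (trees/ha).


Formula: Stand Density = N_trees / Area_ha
Density = 1816 trees / 8.2 ha
Density = 221 trees/ha

221


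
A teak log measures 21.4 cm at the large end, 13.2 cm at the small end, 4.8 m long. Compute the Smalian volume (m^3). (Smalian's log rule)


Smalian: V = (A1 + A2)/2 * L,  A = pi*(D/200)^2
A1 = pi*(21.4/200)^2 = 0.035968 m^2
A2 = pi*(13.2/200)^2 = 0.013685 m^2
V = (0.035968+0.013685)/2*4.8 = 0.1192 m^3

0.1192


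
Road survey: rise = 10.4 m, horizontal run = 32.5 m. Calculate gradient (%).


Formula: Gradient = rise / run * 100
Gradient = 10.4 / 32.5 * 100 = 32.0%

32.0


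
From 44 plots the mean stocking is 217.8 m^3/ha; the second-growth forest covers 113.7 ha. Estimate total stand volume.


Formula: Total Volume = Mean Volume per ha * Total Area
Total Volume = 217.8 m^3/ha * 113.7 ha
Total Volume = 24764 m^3

24764


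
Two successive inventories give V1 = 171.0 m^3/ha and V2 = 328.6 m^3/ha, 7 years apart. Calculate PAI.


Formula: PAI = (V_T2 - V_T1) / (T2 - T1)
Volume increment = 328.6 - 171.0 = 157.6 m^3/ha
PAI = 157.6 / 7 = 22.51 m^3/ha/year

22.51


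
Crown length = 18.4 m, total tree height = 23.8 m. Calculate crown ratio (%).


Formula: Crown Ratio = (Crown Length / Total Height) * 100
CR = (18.4 m / 23.8 m) * 100
CR = 0.7731 * 100 = 77.3%

77.3


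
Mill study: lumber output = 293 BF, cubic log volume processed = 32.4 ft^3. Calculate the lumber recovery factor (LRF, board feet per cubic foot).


Formula: LRF = Lumber Output (BF) / Log Input (ft^3)
LRF = 293 BF / 32.4 ft^3
LRF = 9.04 BF/ft^3

9.04


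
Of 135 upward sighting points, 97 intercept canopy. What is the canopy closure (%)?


Formula: Canopy closure = covered points / total points * 100
Closure = 97 / 135 * 100
Closure = 0.7185 * 100 = 71.9%

71.9


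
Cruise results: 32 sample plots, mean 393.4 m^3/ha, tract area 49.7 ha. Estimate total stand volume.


Formula: Total Volume = Mean Volume per ha * Total Area
Total Volume = 393.4 m^3/ha * 49.7 ha
Total Volume = 19552 m^3

19552


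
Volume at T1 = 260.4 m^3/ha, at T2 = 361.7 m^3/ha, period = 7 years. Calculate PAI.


Formula: PAI = (V_T2 - V_T1) / (T2 - T1)
Volume increment = 361.7 - 260.4 = 101.3 m^3/ha
PAI = 101.3 / 7 = 14.47 m^3/ha/year

14.47


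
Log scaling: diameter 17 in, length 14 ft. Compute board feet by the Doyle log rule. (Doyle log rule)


Doyle: BF = (D - 4)^2 * L / 16
Adjusted diameter = 17 - 4 = 13 in
(D-4)^2 = 13^2 = 169
BF = 169 * 14 / 16 = 148 BF

148


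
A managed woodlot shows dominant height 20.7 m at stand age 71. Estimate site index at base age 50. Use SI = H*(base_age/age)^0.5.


Formula: SI = H_dom * (base_age / age)^0.5
Age ratio = 50 / 71 = 0.70423
sqrt(age_ratio) = 0.83918
SI = 20.7 * 0.83918 = 17.4 m

17.4


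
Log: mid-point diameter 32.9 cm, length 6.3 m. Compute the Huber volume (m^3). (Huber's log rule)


Huber: V = Am * L,  Am = pi*(Dm/200)^2
Am = pi*(32.9/200)^2 = 0.085012 m^2
V = 0.085012*6.3 = 0.5356 m^3

0.5356


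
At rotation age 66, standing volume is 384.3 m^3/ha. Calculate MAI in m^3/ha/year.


Formula: MAI = Total Volume / Stand Age
MAI = 384.3 m^3/ha / 66 years
MAI = 5.82 m^3/ha/year

5.82


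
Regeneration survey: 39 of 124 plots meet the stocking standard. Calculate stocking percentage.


Formula: Stocking % = stocked plots / total plots * 100
Stocking = 39 / 124 * 100
Stocking = 0.3145 * 100 = 31.5%

31.5


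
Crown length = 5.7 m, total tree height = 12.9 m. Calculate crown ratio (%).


Formula: Crown Ratio = (Crown Length / Total Height) * 100
CR = (5.7 m / 12.9 m) * 100
CR = 0.4419 * 100 = 44.2%

44.2


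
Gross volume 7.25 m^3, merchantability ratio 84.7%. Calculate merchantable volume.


Formula: MV = V_total * (merchantable_pct / 100)
Merchantable fraction = 84.7% / 100 = 0.847
MV = 7.25 m^3 * 0.847 = 6.141 m^3

6.141


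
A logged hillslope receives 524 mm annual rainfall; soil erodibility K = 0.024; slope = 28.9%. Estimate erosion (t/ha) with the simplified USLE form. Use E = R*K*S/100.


Formula: E = R * K * S / 100  (simplified USLE)
R * K = 524 * 0.024 = 12.576
E = 12.576 * 28.9 / 100 = 3.63 t/ha

3.63


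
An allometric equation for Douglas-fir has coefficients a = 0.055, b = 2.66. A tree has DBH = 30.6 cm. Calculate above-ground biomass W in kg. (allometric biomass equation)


Formula: W = a * DBH^b  (allometric power law)
DBH^b = 30.6^2.66 = 8954.0393
W = 0.055 * 8954.0393 = 492.5 kg

492.5


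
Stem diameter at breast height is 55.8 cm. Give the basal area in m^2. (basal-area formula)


Formula: BA = pi * (DBH/2)^2 / 10000  (cm^2 to m^2)
Radius = DBH/2 = 55.8/2 = 27.9 cm
BA = pi * 27.9^2 / 10000
   = 2445.4471 cm^2 / 10000
   = 0.2445 m^2

0.2445


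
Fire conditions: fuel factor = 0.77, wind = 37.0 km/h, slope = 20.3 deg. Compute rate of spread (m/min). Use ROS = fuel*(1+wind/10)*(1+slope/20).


Formula: ROS = fuel * (1 + wind/10) * (1 + slope/20)
Wind factor = 1 + 37.0/10 = 4.7
Slope factor = 1 + 20.3/20 = 2.015
ROS = 0.77 * 4.7 * 2.015 = 7.29 m/min

7.29


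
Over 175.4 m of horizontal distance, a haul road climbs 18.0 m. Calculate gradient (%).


Formula: Gradient = rise / run * 100
Gradient = 18.0 / 175.4 * 100 = 10.3%

10.3


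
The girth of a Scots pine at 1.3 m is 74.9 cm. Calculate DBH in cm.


Formula: DBH = C / pi
DBH = 74.9 / pi
pi = 3.14159...
DBH = 23.8 cm

23.8


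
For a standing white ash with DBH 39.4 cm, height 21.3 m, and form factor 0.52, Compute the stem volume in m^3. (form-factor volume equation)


Formula: V = pi * (DBH/200)^2 * H * ff
Radius = DBH/200 = 39.4/200 = 0.197 m
Radius^2 = 0.197^2 = 0.038809 m^2
V = pi * 0.038809 * 21.3 * 0.52
V = 1.35 m^3

1.35


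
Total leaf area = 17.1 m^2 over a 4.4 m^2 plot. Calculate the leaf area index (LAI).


Formula: LAI = total leaf area / ground area  (dimensionless)
LAI = 17.1 m^2 / 4.4 m^2
LAI = 3.89

3.89


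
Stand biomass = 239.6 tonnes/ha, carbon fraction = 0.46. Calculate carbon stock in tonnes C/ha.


Formula: Carbon Stock = Biomass * Carbon Fraction
C = 239.6 t/ha * 0.46
C = 110.2 t C/ha

110.2


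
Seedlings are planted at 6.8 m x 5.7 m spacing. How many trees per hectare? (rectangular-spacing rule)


Formula: TPH = 10000 m^2/ha / (spacing_x * spacing_y)
Area per tree = 6.8 m * 5.7 m = 38.76 m^2
TPH = 10000 / 38.76 = 258 trees/ha

258


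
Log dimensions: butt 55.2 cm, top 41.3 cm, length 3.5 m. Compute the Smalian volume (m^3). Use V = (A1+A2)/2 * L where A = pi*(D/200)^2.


Smalian: V = (A1 + A2)/2 * L,  A = pi*(D/200)^2
A1 = pi*(55.2/200)^2 = 0.239314 m^2
A2 = pi*(41.3/200)^2 = 0.133965 m^2
V = (0.239314+0.133965)/2*3.5 = 0.6532 m^3

0.6532


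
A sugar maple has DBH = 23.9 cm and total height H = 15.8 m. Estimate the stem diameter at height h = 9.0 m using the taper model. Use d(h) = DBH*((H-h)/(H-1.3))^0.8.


Taper: d(h) = DBH * ((H - h) / (H - 1.3))^0.8
Numerator = H - h = 15.8 - 9.0 = 6.8 m
Denominator = H - 1.3 = 15.8 - 1.3 = 14.5 m
Ratio = 6.8 / 14.5 = 0.46897
d = 23.9 * 0.46897^0.8 = 13.0 cm

13.0


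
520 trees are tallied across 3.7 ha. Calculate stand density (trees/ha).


Formula: Stand Density = N_trees / Area_ha
Density = 520 trees / 3.7 ha
Density = 141 trees/ha

141


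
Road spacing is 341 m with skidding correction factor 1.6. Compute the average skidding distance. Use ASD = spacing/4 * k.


Formula: ASD = (spacing / 4) * correction
Uncorrected distance = spacing / 4 = 341 / 4 = 85.25 m
ASD = 85.25 * 1.6 = 136 m

136


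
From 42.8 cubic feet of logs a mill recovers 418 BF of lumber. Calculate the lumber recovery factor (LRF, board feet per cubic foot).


Formula: LRF = Lumber Output (BF) / Log Input (ft^3)
LRF = 418 BF / 42.8 ft^3
LRF = 9.77 BF/ft^3

9.77


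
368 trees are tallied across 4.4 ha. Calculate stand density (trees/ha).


Formula: Stand Density = N_trees / Area_ha
Density = 368 trees / 4.4 ha
Density = 84 trees/ha

84


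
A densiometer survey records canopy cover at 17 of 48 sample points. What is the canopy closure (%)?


Formula: Canopy closure = covered points / total points * 100
Closure = 17 / 48 * 100
Closure = 0.3542 * 100 = 35.4%

35.4


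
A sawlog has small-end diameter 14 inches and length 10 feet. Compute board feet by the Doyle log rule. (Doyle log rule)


Doyle: BF = (D - 4)^2 * L / 16
Adjusted diameter = 14 - 4 = 10 in
(D-4)^2 = 10^2 = 100
BF = 100 * 10 / 16 = 63 BF

63


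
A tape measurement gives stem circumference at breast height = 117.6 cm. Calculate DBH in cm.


Formula: DBH = C / pi
DBH = 117.6 / pi
pi = 3.14159...
DBH = 37.4 cm

37.4


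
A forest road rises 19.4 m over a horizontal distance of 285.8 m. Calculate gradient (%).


Formula: Gradient = rise / run * 100
Gradient = 19.4 / 285.8 * 100 = 6.8%

6.8


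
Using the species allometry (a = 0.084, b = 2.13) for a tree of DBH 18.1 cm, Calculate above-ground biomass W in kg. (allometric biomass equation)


Formula: W = a * DBH^b  (allometric power law)
DBH^b = 18.1^2.13 = 477.3703
W = 0.084 * 477.3703 = 40.1 kg

40.1


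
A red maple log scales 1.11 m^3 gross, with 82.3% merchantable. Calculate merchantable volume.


Formula: MV = V_total * (merchantable_pct / 100)
Merchantable fraction = 82.3% / 100 = 0.823
MV = 1.11 m^3 * 0.823 = 0.914 m^3

0.914


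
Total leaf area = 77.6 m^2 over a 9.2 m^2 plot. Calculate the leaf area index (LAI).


Formula: LAI = total leaf area / ground area  (dimensionless)
LAI = 77.6 m^2 / 9.2 m^2
LAI = 8.43

8.43


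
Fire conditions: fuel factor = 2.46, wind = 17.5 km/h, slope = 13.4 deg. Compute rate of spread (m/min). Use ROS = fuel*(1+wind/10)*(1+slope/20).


Formula: ROS = fuel * (1 + wind/10) * (1 + slope/20)
Wind factor = 1 + 17.5/10 = 2.75
Slope factor = 1 + 13.4/20 = 1.67
ROS = 2.46 * 2.75 * 1.67 = 11.3 m/min

11.3


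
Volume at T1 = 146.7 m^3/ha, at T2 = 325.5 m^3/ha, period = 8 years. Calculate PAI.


Formula: PAI = (V_T2 - V_T1) / (T2 - T1)
Volume increment = 325.5 - 146.7 = 178.8 m^3/ha
PAI = 178.8 / 8 = 22.35 m^3/ha/year

22.35


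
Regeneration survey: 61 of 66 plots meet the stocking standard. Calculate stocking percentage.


Formula: Stocking % = stocked plots / total plots * 100
Stocking = 61 / 66 * 100
Stocking = 0.9242 * 100 = 92.4%

92.4


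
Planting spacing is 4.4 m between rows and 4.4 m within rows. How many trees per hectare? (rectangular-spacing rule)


Formula: TPH = 10000 m^2/ha / (spacing_x * spacing_y)
Area per tree = 4.4 m * 4.4 m = 19.36 m^2
TPH = 10000 / 19.36 = 517 trees/ha

517


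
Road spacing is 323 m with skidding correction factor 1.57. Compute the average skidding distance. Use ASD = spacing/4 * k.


Formula: ASD = (spacing / 4) * correction
Uncorrected distance = spacing / 4 = 323 / 4 = 80.75 m
ASD = 80.75 * 1.57 = 127 m

127


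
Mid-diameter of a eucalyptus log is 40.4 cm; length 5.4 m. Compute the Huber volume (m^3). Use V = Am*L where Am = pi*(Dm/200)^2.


Huber: V = Am * L,  Am = pi*(Dm/200)^2
Am = pi*(40.4/200)^2 = 0.12819 m^2
V = 0.12819*5.4 = 0.6922 m^3

0.6922


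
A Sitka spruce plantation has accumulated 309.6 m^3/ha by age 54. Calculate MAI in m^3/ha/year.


Formula: MAI = Total Volume / Stand Age
MAI = 309.6 m^3/ha / 54 years
MAI = 5.73 m^3/ha/year

5.73


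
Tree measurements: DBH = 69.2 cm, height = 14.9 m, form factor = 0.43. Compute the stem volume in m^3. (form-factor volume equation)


Formula: V = pi * (DBH/200)^2 * H * ff
Radius = DBH/200 = 69.2/200 = 0.346 m
Radius^2 = 0.346^2 = 0.119716 m^2
V = pi * 0.119716 * 14.9 * 0.43
V = 2.41 m^3

2.41


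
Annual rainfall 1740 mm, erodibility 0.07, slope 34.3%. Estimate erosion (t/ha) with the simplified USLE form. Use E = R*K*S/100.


Formula: E = R * K * S / 100  (simplified USLE)
R * K = 1740 * 0.07 = 121.8
E = 121.8 * 34.3 / 100 = 41.78 t/ha

41.78


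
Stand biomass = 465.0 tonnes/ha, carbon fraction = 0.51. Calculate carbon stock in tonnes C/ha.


Formula: Carbon Stock = Biomass * Carbon Fraction
C = 465.0 t/ha * 0.51
C = 237.2 t C/ha

237.2


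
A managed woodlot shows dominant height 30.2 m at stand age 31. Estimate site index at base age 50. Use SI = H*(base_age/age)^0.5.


Formula: SI = H_dom * (base_age / age)^0.5
Age ratio = 50 / 31 = 1.6129
sqrt(age_ratio) = 1.27
SI = 30.2 * 1.27 = 38.4 m

38.4


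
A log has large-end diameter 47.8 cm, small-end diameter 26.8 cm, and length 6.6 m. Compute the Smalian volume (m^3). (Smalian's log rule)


Smalian: V = (A1 + A2)/2 * L,  A = pi*(D/200)^2
A1 = pi*(47.8/200)^2 = 0.179451 m^2
A2 = pi*(26.8/200)^2 = 0.05641 m^2
V = (0.179451+0.05641)/2*6.6 = 0.7783 m^3

0.7783


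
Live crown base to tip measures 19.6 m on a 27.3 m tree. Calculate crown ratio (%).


Formula: Crown Ratio = (Crown Length / Total Height) * 100
CR = (19.6 m / 27.3 m) * 100
CR = 0.7179 * 100 = 71.8%

71.8


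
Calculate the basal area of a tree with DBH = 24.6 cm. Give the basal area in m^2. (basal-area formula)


Formula: BA = pi * (DBH/2)^2 / 10000  (cm^2 to m^2)
Radius = DBH/2 = 24.6/2 = 12.3 cm
BA = pi * 12.3^2 / 10000
   = 475.2916 cm^2 / 10000
   = 0.0475 m^2

0.0475


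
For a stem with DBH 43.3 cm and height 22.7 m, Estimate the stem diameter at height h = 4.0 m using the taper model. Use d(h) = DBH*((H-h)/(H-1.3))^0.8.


Taper: d(h) = DBH * ((H - h) / (H - 1.3))^0.8
Numerator = H - h = 22.7 - 4.0 = 18.7 m
Denominator = H - 1.3 = 22.7 - 1.3 = 21.4 m
Ratio = 18.7 / 21.4 = 0.87383
d = 43.3 * 0.87383^0.8 = 38.9 cm

38.9


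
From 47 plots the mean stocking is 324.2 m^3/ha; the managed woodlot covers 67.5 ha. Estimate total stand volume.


Formula: Total Volume = Mean Volume per ha * Total Area
Total Volume = 324.2 m^3/ha * 67.5 ha
Total Volume = 21884 m^3

21884


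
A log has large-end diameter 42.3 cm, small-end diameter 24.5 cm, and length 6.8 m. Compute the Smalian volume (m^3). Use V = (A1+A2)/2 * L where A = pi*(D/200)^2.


Smalian: V = (A1 + A2)/2 * L,  A = pi*(D/200)^2
A1 = pi*(42.3/200)^2 = 0.140531 m^2
A2 = pi*(24.5/200)^2 = 0.047144 m^2
V = (0.140531+0.047144)/2*6.8 = 0.6381 m^3

0.6381


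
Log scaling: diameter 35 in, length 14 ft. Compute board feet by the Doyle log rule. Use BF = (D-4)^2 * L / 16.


Doyle: BF = (D - 4)^2 * L / 16
Adjusted diameter = 35 - 4 = 31 in
(D-4)^2 = 31^2 = 961
BF = 961 * 14 / 16 = 841 BF

841


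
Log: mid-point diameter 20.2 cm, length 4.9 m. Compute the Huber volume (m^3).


Huber: V = Am * L,  Am = pi*(Dm/200)^2
Am = pi*(20.2/200)^2 = 0.032047 m^2
V = 0.032047*4.9 = 0.157 m^3

0.157


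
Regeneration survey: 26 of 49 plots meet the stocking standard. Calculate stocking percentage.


Formula: Stocking % = stocked plots / total plots * 100
Stocking = 26 / 49 * 100
Stocking = 0.5306 * 100 = 53.1%

53.1


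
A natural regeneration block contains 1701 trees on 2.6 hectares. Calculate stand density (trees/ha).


Formula: Stand Density = N_trees / Area_ha
Density = 1701 trees / 2.6 ha
Density = 654 trees/ha

654


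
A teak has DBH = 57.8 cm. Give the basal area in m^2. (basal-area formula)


Formula: BA = pi * (DBH/2)^2 / 10000  (cm^2 to m^2)
Radius = DBH/2 = 57.8/2 = 28.9 cm
BA = pi * 28.9^2 / 10000
   = 2623.8896 cm^2 / 10000
   = 0.2624 m^2

0.2624


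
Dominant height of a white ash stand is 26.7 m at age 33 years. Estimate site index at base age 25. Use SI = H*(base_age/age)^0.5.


Formula: SI = H_dom * (base_age / age)^0.5
Age ratio = 25 / 33 = 0.75758
sqrt(age_ratio) = 0.87039
SI = 26.7 * 0.87039 = 23.2 m

23.2


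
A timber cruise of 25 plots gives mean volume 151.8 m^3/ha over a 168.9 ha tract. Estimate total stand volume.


Formula: Total Volume = Mean Volume per ha * Total Area
Total Volume = 151.8 m^3/ha * 168.9 ha
Total Volume = 25639 m^3

25639


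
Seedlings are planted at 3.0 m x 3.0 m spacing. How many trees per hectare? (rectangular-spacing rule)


Formula: TPH = 10000 m^2/ha / (spacing_x * spacing_y)
Area per tree = 3.0 m * 3.0 m = 9.0 m^2
TPH = 10000 / 9.0 = 1111 trees/ha

1111


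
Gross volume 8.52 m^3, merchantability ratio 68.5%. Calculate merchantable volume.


Formula: MV = V_total * (merchantable_pct / 100)
Merchantable fraction = 68.5% / 100 = 0.685
MV = 8.52 m^3 * 0.685 = 5.836 m^3

5.836


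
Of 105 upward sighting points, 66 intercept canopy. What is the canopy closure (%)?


Formula: Canopy closure = covered points / total points * 100
Closure = 66 / 105 * 100
Closure = 0.6286 * 100 = 62.9%

62.9


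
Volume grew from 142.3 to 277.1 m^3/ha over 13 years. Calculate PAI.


Formula: PAI = (V_T2 - V_T1) / (T2 - T1)
Volume increment = 277.1 - 142.3 = 134.8 m^3/ha
PAI = 134.8 / 13 = 10.37 m^3/ha/year

10.37


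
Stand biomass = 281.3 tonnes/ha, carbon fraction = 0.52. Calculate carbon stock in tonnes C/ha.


Formula: Carbon Stock = Biomass * Carbon Fraction
C = 281.3 t/ha * 0.52
C = 146.3 t C/ha

146.3


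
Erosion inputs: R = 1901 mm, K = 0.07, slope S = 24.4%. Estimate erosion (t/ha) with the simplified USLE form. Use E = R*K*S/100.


Formula: E = R * K * S / 100  (simplified USLE)
R * K = 1901 * 0.07 = 133.07
E = 133.07 * 24.4 / 100 = 32.47 t/ha

32.47


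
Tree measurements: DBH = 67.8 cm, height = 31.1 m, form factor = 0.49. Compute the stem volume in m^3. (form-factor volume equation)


Formula: V = pi * (DBH/200)^2 * H * ff
Radius = DBH/200 = 67.8/200 = 0.339 m
Radius^2 = 0.339^2 = 0.114921 m^2
V = pi * 0.114921 * 31.1 * 0.49
V = 5.502 m^3

5.502


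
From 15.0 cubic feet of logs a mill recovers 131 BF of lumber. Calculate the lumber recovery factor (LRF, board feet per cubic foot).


Formula: LRF = Lumber Output (BF) / Log Input (ft^3)
LRF = 131 BF / 15.0 ft^3
LRF = 8.73 BF/ft^3

8.73


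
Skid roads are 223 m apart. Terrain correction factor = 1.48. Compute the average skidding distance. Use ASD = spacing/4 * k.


Formula: ASD = (spacing / 4) * correction
Uncorrected distance = spacing / 4 = 223 / 4 = 55.75 m
ASD = 55.75 * 1.48 = 83 m

83


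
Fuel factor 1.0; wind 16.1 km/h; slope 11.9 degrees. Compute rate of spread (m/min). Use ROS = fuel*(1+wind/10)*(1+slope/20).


Formula: ROS = fuel * (1 + wind/10) * (1 + slope/20)
Wind factor = 1 + 16.1/10 = 2.61
Slope factor = 1 + 11.9/20 = 1.595
ROS = 1.0 * 2.61 * 1.595 = 4.16 m/min

4.16


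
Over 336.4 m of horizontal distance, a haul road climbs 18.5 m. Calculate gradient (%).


Formula: Gradient = rise / run * 100
Gradient = 18.5 / 336.4 * 100 = 5.5%

5.5


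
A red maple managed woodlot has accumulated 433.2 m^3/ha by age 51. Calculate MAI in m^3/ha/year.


Formula: MAI = Total Volume / Stand Age
MAI = 433.2 m^3/ha / 51 years
MAI = 8.49 m^3/ha/year

8.49


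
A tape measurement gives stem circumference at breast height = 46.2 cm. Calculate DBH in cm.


Formula: DBH = C / pi
DBH = 46.2 / pi
pi = 3.14159...
DBH = 14.7 cm

14.7


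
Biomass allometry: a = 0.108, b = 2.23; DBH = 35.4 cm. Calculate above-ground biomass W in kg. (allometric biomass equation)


Formula: W = a * DBH^b  (allometric power law)
DBH^b = 35.4^2.23 = 2846.2777
W = 0.108 * 2846.2777 = 307.4 kg

307.4


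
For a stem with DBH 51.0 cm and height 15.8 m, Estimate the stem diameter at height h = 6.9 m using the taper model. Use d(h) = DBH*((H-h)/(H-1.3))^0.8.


Taper: d(h) = DBH * ((H - h) / (H - 1.3))^0.8
Numerator = H - h = 15.8 - 6.9 = 8.9 m
Denominator = H - 1.3 = 15.8 - 1.3 = 14.5 m
Ratio = 8.9 / 14.5 = 0.61379
d = 51.0 * 0.61379^0.8 = 34.5 cm

34.5


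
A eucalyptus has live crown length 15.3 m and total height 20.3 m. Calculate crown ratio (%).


Formula: Crown Ratio = (Crown Length / Total Height) * 100
CR = (15.3 m / 20.3 m) * 100
CR = 0.7537 * 100 = 75.4%

75.4


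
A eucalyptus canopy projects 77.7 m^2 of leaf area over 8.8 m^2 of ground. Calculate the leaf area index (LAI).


Formula: LAI = total leaf area / ground area  (dimensionless)
LAI = 77.7 m^2 / 8.8 m^2
LAI = 8.83

8.83


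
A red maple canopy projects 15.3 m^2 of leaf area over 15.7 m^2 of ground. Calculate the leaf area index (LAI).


Formula: LAI = total leaf area / ground area  (dimensionless)
LAI = 15.3 m^2 / 15.7 m^2
LAI = 0.97

0.97


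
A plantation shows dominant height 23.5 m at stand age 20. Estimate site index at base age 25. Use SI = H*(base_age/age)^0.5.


Formula: SI = H_dom * (base_age / age)^0.5
Age ratio = 25 / 20 = 1.25
sqrt(age_ratio) = 1.11803
SI = 23.5 * 1.11803 = 26.3 m

26.3


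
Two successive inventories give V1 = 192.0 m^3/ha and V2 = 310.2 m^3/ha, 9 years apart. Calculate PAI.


Formula: PAI = (V_T2 - V_T1) / (T2 - T1)
Volume increment = 310.2 - 192.0 = 118.2 m^3/ha
PAI = 118.2 / 9 = 13.13 m^3/ha/year

13.13


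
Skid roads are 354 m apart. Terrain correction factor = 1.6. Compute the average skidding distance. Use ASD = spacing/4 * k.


Formula: ASD = (spacing / 4) * correction
Uncorrected distance = spacing / 4 = 354 / 4 = 88.5 m
ASD = 88.5 * 1.6 = 142 m

142


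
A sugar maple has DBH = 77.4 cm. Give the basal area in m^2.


Formula: BA = pi * (DBH/2)^2 / 10000  (cm^2 to m^2)
Radius = DBH/2 = 77.4/2 = 38.7 cm
BA = pi * 38.7^2 / 10000
   = 4705.1319 cm^2 / 10000
   = 0.4705 m^2

0.4705


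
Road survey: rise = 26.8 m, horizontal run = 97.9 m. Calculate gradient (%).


Formula: Gradient = rise / run * 100
Gradient = 26.8 / 97.9 * 100 = 27.4%

27.4


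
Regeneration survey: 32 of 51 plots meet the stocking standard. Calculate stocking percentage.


Formula: Stocking % = stocked plots / total plots * 100
Stocking = 32 / 51 * 100
Stocking = 0.6275 * 100 = 62.7%

62.7


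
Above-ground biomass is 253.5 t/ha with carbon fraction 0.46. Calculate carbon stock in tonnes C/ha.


Formula: Carbon Stock = Biomass * Carbon Fraction
C = 253.5 t/ha * 0.46
C = 116.6 t C/ha

116.6


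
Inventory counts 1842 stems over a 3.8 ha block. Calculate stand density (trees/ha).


Formula: Stand Density = N_trees / Area_ha
Density = 1842 trees / 3.8 ha
Density = 485 trees/ha

485


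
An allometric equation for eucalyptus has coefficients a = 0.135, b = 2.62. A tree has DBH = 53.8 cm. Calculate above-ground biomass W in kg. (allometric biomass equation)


Formula: W = a * DBH^b  (allometric power law)
DBH^b = 53.8^2.62 = 34249.1314
W = 0.135 * 34249.1314 = 4623.6 kg

4623.6


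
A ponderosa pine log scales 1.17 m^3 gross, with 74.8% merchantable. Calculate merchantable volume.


Formula: MV = V_total * (merchantable_pct / 100)
Merchantable fraction = 74.8% / 100 = 0.748
MV = 1.17 m^3 * 0.748 = 0.875 m^3

0.875


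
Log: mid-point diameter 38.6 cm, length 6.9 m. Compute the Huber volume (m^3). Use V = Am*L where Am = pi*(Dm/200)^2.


Huber: V = Am * L,  Am = pi*(Dm/200)^2
Am = pi*(38.6/200)^2 = 0.117021 m^2
V = 0.117021*6.9 = 0.8074 m^3

0.8074


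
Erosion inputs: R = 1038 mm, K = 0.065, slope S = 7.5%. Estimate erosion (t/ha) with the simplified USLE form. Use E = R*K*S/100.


Formula: E = R * K * S / 100  (simplified USLE)
R * K = 1038 * 0.065 = 67.47
E = 67.47 * 7.5 / 100 = 5.06 t/ha

5.06


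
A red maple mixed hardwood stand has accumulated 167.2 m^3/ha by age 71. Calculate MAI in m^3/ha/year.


Formula: MAI = Total Volume / Stand Age
MAI = 167.2 m^3/ha / 71 years
MAI = 2.35 m^3/ha/year

2.35


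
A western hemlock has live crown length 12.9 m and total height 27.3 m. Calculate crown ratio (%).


Formula: Crown Ratio = (Crown Length / Total Height) * 100
CR = (12.9 m / 27.3 m) * 100
CR = 0.4725 * 100 = 47.3%

47.3


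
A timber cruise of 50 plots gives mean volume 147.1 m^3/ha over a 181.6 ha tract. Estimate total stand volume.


Formula: Total Volume = Mean Volume per ha * Total Area
Total Volume = 147.1 m^3/ha * 181.6 ha
Total Volume = 26713 m^3

26713


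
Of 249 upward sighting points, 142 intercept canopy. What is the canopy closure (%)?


Formula: Canopy closure = covered points / total points * 100
Closure = 142 / 249 * 100
Closure = 0.5703 * 100 = 57.0%

57.0


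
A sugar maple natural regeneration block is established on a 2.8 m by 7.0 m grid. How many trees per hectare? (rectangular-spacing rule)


Formula: TPH = 10000 m^2/ha / (spacing_x * spacing_y)
Area per tree = 2.8 m * 7.0 m = 19.6 m^2
TPH = 10000 / 19.6 = 510 trees/ha

510


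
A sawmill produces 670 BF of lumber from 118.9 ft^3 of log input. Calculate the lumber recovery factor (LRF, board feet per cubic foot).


Formula: LRF = Lumber Output (BF) / Log Input (ft^3)
LRF = 670 BF / 118.9 ft^3
LRF = 5.63 BF/ft^3

5.63


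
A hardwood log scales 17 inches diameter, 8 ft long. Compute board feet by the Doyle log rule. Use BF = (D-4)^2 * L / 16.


Doyle: BF = (D - 4)^2 * L / 16
Adjusted diameter = 17 - 4 = 13 in
(D-4)^2 = 13^2 = 169
BF = 169 * 8 / 16 = 85 BF

85


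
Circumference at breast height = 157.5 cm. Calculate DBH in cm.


Formula: DBH = C / pi
DBH = 157.5 / pi
pi = 3.14159...
DBH = 50.1 cm

50.1


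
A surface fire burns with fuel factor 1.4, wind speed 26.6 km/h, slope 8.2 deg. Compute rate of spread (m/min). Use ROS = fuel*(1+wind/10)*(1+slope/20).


Formula: ROS = fuel * (1 + wind/10) * (1 + slope/20)
Wind factor = 1 + 26.6/10 = 3.66
Slope factor = 1 + 8.2/20 = 1.41
ROS = 1.4 * 3.66 * 1.41 = 7.22 m/min

7.22


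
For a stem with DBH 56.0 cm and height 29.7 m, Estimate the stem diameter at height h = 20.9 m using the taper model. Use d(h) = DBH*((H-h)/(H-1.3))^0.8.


Taper: d(h) = DBH * ((H - h) / (H - 1.3))^0.8
Numerator = H - h = 29.7 - 20.9 = 8.8 m
Denominator = H - 1.3 = 29.7 - 1.3 = 28.4 m
Ratio = 8.8 / 28.4 = 0.30986
d = 56.0 * 0.30986^0.8 = 21.9 cm

21.9
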